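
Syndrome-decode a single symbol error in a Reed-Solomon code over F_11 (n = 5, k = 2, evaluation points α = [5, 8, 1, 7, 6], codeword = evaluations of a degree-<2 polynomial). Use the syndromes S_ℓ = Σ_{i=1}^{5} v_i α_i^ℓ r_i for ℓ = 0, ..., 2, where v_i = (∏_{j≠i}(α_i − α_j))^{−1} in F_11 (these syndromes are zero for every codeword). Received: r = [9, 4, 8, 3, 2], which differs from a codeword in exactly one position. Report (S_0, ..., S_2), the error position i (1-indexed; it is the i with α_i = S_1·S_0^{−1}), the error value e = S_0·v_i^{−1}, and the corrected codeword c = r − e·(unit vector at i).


S = (7, 2, 10), error at position 1, error magnitude e = 8, c = [1, 4, 8, 3, 2].

Step 1: column multipliers v_i = (∏_{j≠i}(α_i − α_j))^{−1} mod 11.
  i = 1 (α = 5): (5−8)(5−1)(5−7)(5−6) = (−3)·4·(−2)·(−1) = −24 ≡ 9, so v_1 = 9^{−1} = 5 (mod 11).
  i = 2 (α = 8): (8−5)(8−1)(8−7)(8−6) = 3·7·1·2 = 42 ≡ 9, so v_2 = 9^{−1} = 5 (mod 11).
  i = 3 (α = 1): (1−5)(1−8)(1−7)(1−6) = (−4)·(−7)·(−6)·(−5) = 840 ≡ 4, so v_3 = 4^{−1} = 3 (mod 11).
  i = 4 (α = 7): (7−5)(7−8)(7−1)(7−6) = 2·(−1)·6·1 = −12 ≡ 10, so v_4 = 10^{−1} = 10 (mod 11).
  i = 5 (α = 6): (6−5)(6−8)(6−1)(6−7) = 1·(−2)·5·(−1) = 10 ≡ 10, so v_5 = 10^{−1} = 10 (mod 11).
  v = [5, 5, 3, 10, 10].
Step 2: syndromes of r = [9, 4, 8, 3, 2] (all sums mod 11).
  S_0 = Σ v_i r_i = 5·9 + 5·4 + 3·8 + 10·3 + 10·2 = 139 ≡ 7.
  S_1 = Σ v_i α_i r_i = 5·5·9 + 5·8·4 + 3·1·8 + 10·7·3 + 10·6·2 = 739 ≡ 2.
  α_i^2 mod 11 = [3, 9, 1, 5, 3].
  S_2 = Σ v_i α_i^2 r_i = 5·3·9 + 5·9·4 + 3·1·8 + 10·5·3 + 10·3·2 = 549 ≡ 10.
  S = (7, 2, 10) ≠ 0, so r is not a codeword (an error is present).
Step 3: locate the error. For a single error e at position i, S_ℓ = v_i·e·α_i^ℓ, so α_err = S_1/S_0.
  S_0^{−1} = 7^{−1} = 8 (mod 11), so α_err = 2·8 = 16 ≡ 5 = α_1. Error position i = 1.
  Consistency check: S_2/S_1 = 10·6 = 60 ≡ 5 = α_err ✓ (single-error assumption holds).
Step 4: error magnitude e = S_0/v_1 = S_0·∏_{j≠1}(α_1 − α_j) = 7·9 = 63 ≡ 8 (mod 11).
Step 5: correct position 1: c_1 = r_1 − e = 9 − 8 ≡ 1 (mod 11). Hence c = [1, 4, 8, 3, 2].
  Check: interpolating c through the α_i gives m(x) = 7 + 1·x (degree < 2) with m(α_i) = c_i for every i, so c is indeed a codeword.


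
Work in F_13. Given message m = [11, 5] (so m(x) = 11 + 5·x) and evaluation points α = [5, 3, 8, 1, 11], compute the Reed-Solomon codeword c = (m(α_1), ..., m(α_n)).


c = [10, 0, 12, 3, 1]

Message polynomial: m(x) = 11 + 5·x (mod 13).
For each evaluation point α_i, compute m(α_i) mod 13:
  α_1 = 5: Horner steps 5 → 10, so m(5) = 10.
  α_2 = 3: Horner steps 5 → 0, so m(3) = 0.
  α_3 = 8: Horner steps 5 → 12, so m(8) = 12.
  α_4 = 1: Horner steps 5 → 3, so m(1) = 3.
  α_5 = 11: Horner steps 5 → 1, so m(11) = 1.
Codeword c = [10, 0, 12, 3, 1] ∈ F_13^5.


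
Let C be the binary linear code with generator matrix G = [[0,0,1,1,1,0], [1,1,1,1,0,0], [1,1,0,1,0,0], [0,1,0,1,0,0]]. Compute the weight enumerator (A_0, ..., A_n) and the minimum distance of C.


Weight distribution: A_0 = 1, A_1 = 2, A_2 = 4, A_3 = 6, A_4 = 3. Minimum distance d = 1.

Enumerate all 2^4 = 16 messages m ∈ F_2^4.
For each, compute codeword c = mG in F_2^6, then tally its weight.
  m = 0000 → c = 000000, weight = 0.
  m = 1000 → c = 001110, weight = 3.
  m = 0100 → c = 111100, weight = 4.
  m = 1100 → c = 110010, weight = 3.
  m = 0010 → c = 110100, weight = 3.
  m = 1010 → c = 111010, weight = 4.
  m = 0110 → c = 001000, weight = 1.
  m = 1110 → c = 000110, weight = 2.
  m = 0001 → c = 010100, weight = 2.
  m = 1001 → c = 011010, weight = 3.
  m = 0101 → c = 101000, weight = 2.
  m = 1101 → c = 100110, weight = 3.
  m = 0011 → c = 100000, weight = 1.
  m = 1011 → c = 101110, weight = 4.
  m = 0111 → c = 011100, weight = 3.
  m = 1111 → c = 010010, weight = 2.
Tally weights:
  weight 0: 1 codewords.
  weight 1: 2 codewords.
  weight 2: 4 codewords.
  weight 3: 6 codewords.
  weight 4: 3 codewords.
Minimum distance d = smallest w > 0 with A_w > 0 = 1.
Sanity: Σ A_w = 16 = 2^4 = 16 ✓.


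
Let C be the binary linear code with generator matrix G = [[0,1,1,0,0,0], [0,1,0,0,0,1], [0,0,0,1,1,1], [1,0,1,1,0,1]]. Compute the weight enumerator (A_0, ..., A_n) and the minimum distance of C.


Weight distribution: A_0 = 1, A_2 = 4, A_3 = 6, A_4 = 3, A_5 = 2. Minimum distance d = 2.

Enumerate all 2^4 = 16 messages m ∈ F_2^4.
For each, compute codeword c = mG in F_2^6, then tally its weight.
  m = 0000 → c = 000000, weight = 0.
  m = 1000 → c = 011000, weight = 2.
  m = 0100 → c = 010001, weight = 2.
  m = 1100 → c = 001001, weight = 2.
  m = 0010 → c = 000111, weight = 3.
  m = 1010 → c = 011111, weight = 5.
  m = 0110 → c = 010110, weight = 3.
  m = 1110 → c = 001110, weight = 3.
  m = 0001 → c = 101101, weight = 4.
  m = 1001 → c = 110101, weight = 4.
  m = 0101 → c = 111100, weight = 4.
  m = 1101 → c = 100100, weight = 2.
  m = 0011 → c = 101010, weight = 3.
  m = 1011 → c = 110010, weight = 3.
  m = 0111 → c = 111011, weight = 5.
  m = 1111 → c = 100011, weight = 3.
Tally weights:
  weight 0: 1 codewords.
  weight 2: 4 codewords.
  weight 3: 6 codewords.
  weight 4: 3 codewords.
  weight 5: 2 codewords.
Minimum distance d = smallest w > 0 with A_w > 0 = 2.
Sanity: Σ A_w = 16 = 2^4 = 16 ✓.


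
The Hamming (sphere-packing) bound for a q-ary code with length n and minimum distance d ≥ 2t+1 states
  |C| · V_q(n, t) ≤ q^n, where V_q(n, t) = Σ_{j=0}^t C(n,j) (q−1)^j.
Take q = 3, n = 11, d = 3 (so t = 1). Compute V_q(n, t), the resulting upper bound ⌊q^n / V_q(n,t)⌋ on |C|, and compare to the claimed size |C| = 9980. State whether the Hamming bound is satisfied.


V_q(n, t) = 23, q^n = 177147, Hamming bound = 7702, |C| = 9980 > bound (violated).

Step 1: Compute V_q(n, t) = Σ_{j=0}^1 C(n, j) (q−1)^j.
  j = 0: C(11,0)·(2)^0 = 1·1 = 1.
  j = 1: C(11,1)·(2)^1 = 11·2 = 22.
  V_q(n, t) = 1 + 22 = 23.
Step 2: q^n = 3^11 = 177147.
Step 3: Hamming bound ⌊q^n / V_q(n,t)⌋ = ⌊177147/23⌋ = 7702.
Step 4: Compare |C| = 9980 to 7702: violated.
The claimed |C| lies above the Hamming bound, so no 3-ary code of length 11 with d ≥ 3 can have 9980 codewords.


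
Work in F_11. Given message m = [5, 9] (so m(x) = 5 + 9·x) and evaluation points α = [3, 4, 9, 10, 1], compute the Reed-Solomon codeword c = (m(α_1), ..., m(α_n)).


c = [10, 8, 9, 7, 3]

Message polynomial: m(x) = 5 + 9·x (mod 11).
For each evaluation point α_i, compute m(α_i) mod 11:
  α_1 = 3: Horner steps 9 → 10, so m(3) = 10.
  α_2 = 4: Horner steps 9 → 8, so m(4) = 8.
  α_3 = 9: Horner steps 9 → 9, so m(9) = 9.
  α_4 = 10: Horner steps 9 → 7, so m(10) = 7.
  α_5 = 1: Horner steps 9 → 3, so m(1) = 3.
Codeword c = [10, 8, 9, 7, 3] ∈ F_11^5.


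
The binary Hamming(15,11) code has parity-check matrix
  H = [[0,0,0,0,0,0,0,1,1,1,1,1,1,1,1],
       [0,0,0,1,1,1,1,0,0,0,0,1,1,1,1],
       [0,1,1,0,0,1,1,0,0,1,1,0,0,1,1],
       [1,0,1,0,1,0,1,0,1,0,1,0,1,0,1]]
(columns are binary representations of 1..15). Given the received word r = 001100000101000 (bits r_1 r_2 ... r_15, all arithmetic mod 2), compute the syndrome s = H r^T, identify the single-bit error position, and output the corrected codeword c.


s = (0, 0, 0, 1)^T, error position = 1, corrected codeword c = 101100000101000

Compute s = H r^T mod 2 one row at a time:
  s_1 = 0 + 0 + 1 + 0 + 1 + 0 + 0 + 0 = 2 ≡ 0 (mod 2).
  s_2 = 1 + 0 + 0 + 0 + 1 + 0 + 0 + 0 = 2 ≡ 0 (mod 2).
  s_3 = 0 + 1 + 0 + 0 + 1 + 0 + 0 + 0 = 2 ≡ 0 (mod 2).
  s_4 = 0 + 1 + 0 + 0 + 0 + 0 + 0 + 0 = 1 ≡ 1 (mod 2).
s = (0, 0, 0, 1)^T — this equals column 1 of H (binary 0001), so error is at position 1.
Correct: flip bit 1 of r = 001100000101000 to get c = 101100000101000.


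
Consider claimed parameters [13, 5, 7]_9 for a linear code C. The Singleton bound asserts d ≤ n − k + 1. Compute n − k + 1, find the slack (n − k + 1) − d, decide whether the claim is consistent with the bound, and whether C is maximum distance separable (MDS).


Singleton RHS = n − k + 1 = 9, slack = 2, bound satisfied, not MDS.

Singleton bound: d ≤ n − k + 1.
Here n = 13, k = 5, so n − k + 1 = 9.
Given d = 7, check d ≤ 9: YES.
Slack = (n − k + 1) − d = 2.
The code is NOT MDS (slack = 2 > 0).
Description: the claimed parameters are [13, 5, 7]_9; such a code would be non-MDS.


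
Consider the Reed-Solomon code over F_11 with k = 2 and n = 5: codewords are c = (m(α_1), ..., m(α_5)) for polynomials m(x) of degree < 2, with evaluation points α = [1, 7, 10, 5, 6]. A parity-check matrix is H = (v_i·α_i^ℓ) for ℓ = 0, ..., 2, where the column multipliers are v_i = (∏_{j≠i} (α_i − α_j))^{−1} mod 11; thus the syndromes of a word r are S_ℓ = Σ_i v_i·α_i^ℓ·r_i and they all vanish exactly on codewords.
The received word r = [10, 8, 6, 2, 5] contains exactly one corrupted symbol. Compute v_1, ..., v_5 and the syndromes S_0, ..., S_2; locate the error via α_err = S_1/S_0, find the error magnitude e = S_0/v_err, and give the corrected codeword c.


S = (10, 10, 10), error at position 1, error magnitude e = 9, c = [1, 8, 6, 2, 5].

Step 1: column multipliers v_i = (∏_{j≠i}(α_i − α_j))^{−1} mod 11.
  i = 1 (α = 1): (1−7)(1−10)(1−5)(1−6) = (−6)·(−9)·(−4)·(−5) = 1080 ≡ 2, so v_1 = 2^{−1} = 6 (mod 11).
  i = 2 (α = 7): (7−1)(7−10)(7−5)(7−6) = 6·(−3)·2·1 = −36 ≡ 8, so v_2 = 8^{−1} = 7 (mod 11).
  i = 3 (α = 10): (10−1)(10−7)(10−5)(10−6) = 9·3·5·4 = 540 ≡ 1, so v_3 = 1^{−1} = 1 (mod 11).
  i = 4 (α = 5): (5−1)(5−7)(5−10)(5−6) = 4·(−2)·(−5)·(−1) = −40 ≡ 4, so v_4 = 4^{−1} = 3 (mod 11).
  i = 5 (α = 6): (6−1)(6−7)(6−10)(6−5) = 5·(−1)·(−4)·1 = 20 ≡ 9, so v_5 = 9^{−1} = 5 (mod 11).
  v = [6, 7, 1, 3, 5].
Step 2: syndromes of r = [10, 8, 6, 2, 5] (all sums mod 11).
  S_0 = Σ v_i r_i = 6·10 + 7·8 + 1·6 + 3·2 + 5·5 = 153 ≡ 10.
  S_1 = Σ v_i α_i r_i = 6·1·10 + 7·7·8 + 1·10·6 + 3·5·2 + 5·6·5 = 692 ≡ 10.
  α_i^2 mod 11 = [1, 5, 1, 3, 3].
  S_2 = Σ v_i α_i^2 r_i = 6·1·10 + 7·5·8 + 1·1·6 + 3·3·2 + 5·3·5 = 439 ≡ 10.
  S = (10, 10, 10) ≠ 0, so r is not a codeword (an error is present).
Step 3: locate the error. For a single error e at position i, S_ℓ = v_i·e·α_i^ℓ, so α_err = S_1/S_0.
  S_0^{−1} = 10^{−1} = 10 (mod 11), so α_err = 10·10 = 100 ≡ 1 = α_1. Error position i = 1.
  Consistency check: S_2/S_1 = 10·10 = 100 ≡ 1 = α_err ✓ (single-error assumption holds).
Step 4: error magnitude e = S_0/v_1 = S_0·∏_{j≠1}(α_1 − α_j) = 10·2 = 20 ≡ 9 (mod 11).
Step 5: correct position 1: c_1 = r_1 − e = 10 − 9 ≡ 1 (mod 11). Hence c = [1, 8, 6, 2, 5].
  Check: interpolating c through the α_i gives m(x) = 9 + 3·x (degree < 2) with m(α_i) = c_i for every i, so c is indeed a codeword.


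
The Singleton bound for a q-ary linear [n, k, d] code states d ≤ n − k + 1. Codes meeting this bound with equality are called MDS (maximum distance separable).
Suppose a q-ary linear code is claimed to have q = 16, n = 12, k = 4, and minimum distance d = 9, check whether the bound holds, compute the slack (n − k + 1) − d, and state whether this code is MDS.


Singleton RHS = n − k + 1 = 9, slack = 0, bound satisfied, MDS.

Singleton bound: d ≤ n − k + 1.
Here n = 12, k = 4, so n − k + 1 = 9.
Given d = 9, check d ≤ 9: YES.
Slack = (n − k + 1) − d = 0.
The code is MDS (slack = 0).
Description: the claimed parameters are [12, 4, 9]_16; such a code would be MDS (meets Singleton bound).


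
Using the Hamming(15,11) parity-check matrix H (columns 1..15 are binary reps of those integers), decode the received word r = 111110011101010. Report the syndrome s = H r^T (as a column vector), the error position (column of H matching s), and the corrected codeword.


s = (1, 0, 0, 0)^T, error position = 8, corrected codeword c = 111110001101010

Compute s = H r^T mod 2 one row at a time:
  s_1 = 1 + 1 + 1 + 0 + 1 + 0 + 1 + 0 = 5 ≡ 1 (mod 2).
  s_2 = 1 + 1 + 0 + 0 + 1 + 0 + 1 + 0 = 4 ≡ 0 (mod 2).
  s_3 = 1 + 1 + 0 + 0 + 1 + 0 + 1 + 0 = 4 ≡ 0 (mod 2).
  s_4 = 1 + 1 + 1 + 0 + 1 + 0 + 0 + 0 = 4 ≡ 0 (mod 2).
s = (1, 0, 0, 0)^T — this equals column 8 of H (binary 1000), so error is at position 8.
Correct: flip bit 8 of r = 111110011101010 to get c = 111110001101010.


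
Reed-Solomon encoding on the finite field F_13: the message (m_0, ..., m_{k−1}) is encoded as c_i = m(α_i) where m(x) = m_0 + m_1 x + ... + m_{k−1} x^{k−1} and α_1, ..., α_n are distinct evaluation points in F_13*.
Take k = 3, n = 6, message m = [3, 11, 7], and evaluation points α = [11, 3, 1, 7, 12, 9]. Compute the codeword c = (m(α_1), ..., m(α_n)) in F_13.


c = [9, 8, 8, 7, 12, 6]

Message polynomial: m(x) = 3 + 11·x + 7·x^2 (mod 13).
For each evaluation point α_i, compute m(α_i) mod 13:
  α_1 = 11: Horner steps 7 → 10 → 9, so m(11) = 9.
  α_2 = 3: Horner steps 7 → 6 → 8, so m(3) = 8.
  α_3 = 1: Horner steps 7 → 5 → 8, so m(1) = 8.
  α_4 = 7: Horner steps 7 → 8 → 7, so m(7) = 7.
  α_5 = 12: Horner steps 7 → 4 → 12, so m(12) = 12.
  α_6 = 9: Horner steps 7 → 9 → 6, so m(9) = 6.
Codeword c = [9, 8, 8, 7, 12, 6] ∈ F_13^6.


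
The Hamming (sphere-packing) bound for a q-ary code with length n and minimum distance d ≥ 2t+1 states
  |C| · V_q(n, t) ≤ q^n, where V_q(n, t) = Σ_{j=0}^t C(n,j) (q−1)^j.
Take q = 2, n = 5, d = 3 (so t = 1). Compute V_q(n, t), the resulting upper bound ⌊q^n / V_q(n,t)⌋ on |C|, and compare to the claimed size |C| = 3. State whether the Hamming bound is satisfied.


V_q(n, t) = 6, q^n = 32, Hamming bound = 5, |C| = 3 ≤ bound (satisfied).

Step 1: Compute V_q(n, t) = Σ_{j=0}^1 C(n, j) (q−1)^j.
  j = 0: C(5,0)·(1)^0 = 1·1 = 1.
  j = 1: C(5,1)·(1)^1 = 5·1 = 5.
  V_q(n, t) = 1 + 5 = 6.
Step 2: q^n = 2^5 = 32.
Step 3: Hamming bound ⌊q^n / V_q(n,t)⌋ = ⌊32/6⌋ = 5.
Step 4: Compare |C| = 3 to 5: satisfied.
The claimed |C| lies below the Hamming bound.


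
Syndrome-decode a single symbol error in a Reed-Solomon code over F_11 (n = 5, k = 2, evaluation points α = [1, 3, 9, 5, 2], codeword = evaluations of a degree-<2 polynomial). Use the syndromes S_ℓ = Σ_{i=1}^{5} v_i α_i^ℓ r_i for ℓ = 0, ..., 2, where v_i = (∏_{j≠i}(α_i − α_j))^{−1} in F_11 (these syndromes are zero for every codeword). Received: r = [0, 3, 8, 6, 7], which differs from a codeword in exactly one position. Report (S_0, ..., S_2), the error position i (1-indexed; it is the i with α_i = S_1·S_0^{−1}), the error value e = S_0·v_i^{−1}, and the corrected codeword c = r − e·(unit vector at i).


S = (9, 4, 3), error at position 3, error magnitude e = 7, c = [0, 3, 1, 6, 7].

Step 1: column multipliers v_i = (∏_{j≠i}(α_i − α_j))^{−1} mod 11.
  i = 1 (α = 1): (1−3)(1−9)(1−5)(1−2) = (−2)·(−8)·(−4)·(−1) = 64 ≡ 9, so v_1 = 9^{−1} = 5 (mod 11).
  i = 2 (α = 3): (3−1)(3−9)(3−5)(3−2) = 2·(−6)·(−2)·1 = 24 ≡ 2, so v_2 = 2^{−1} = 6 (mod 11).
  i = 3 (α = 9): (9−1)(9−3)(9−5)(9−2) = 8·6·4·7 = 1344 ≡ 2, so v_3 = 2^{−1} = 6 (mod 11).
  i = 4 (α = 5): (5−1)(5−3)(5−9)(5−2) = 4·2·(−4)·3 = −96 ≡ 3, so v_4 = 3^{−1} = 4 (mod 11).
  i = 5 (α = 2): (2−1)(2−3)(2−9)(2−5) = 1·(−1)·(−7)·(−3) = −21 ≡ 1, so v_5 = 1^{−1} = 1 (mod 11).
  v = [5, 6, 6, 4, 1].
Step 2: syndromes of r = [0, 3, 8, 6, 7] (all sums mod 11).
  S_0 = Σ v_i r_i = 5·0 + 6·3 + 6·8 + 4·6 + 1·7 = 97 ≡ 9.
  S_1 = Σ v_i α_i r_i = 5·1·0 + 6·3·3 + 6·9·8 + 4·5·6 + 1·2·7 = 620 ≡ 4.
  α_i^2 mod 11 = [1, 9, 4, 3, 4].
  S_2 = Σ v_i α_i^2 r_i = 5·1·0 + 6·9·3 + 6·4·8 + 4·3·6 + 1·4·7 = 454 ≡ 3.
  S = (9, 4, 3) ≠ 0, so r is not a codeword (an error is present).
Step 3: locate the error. For a single error e at position i, S_ℓ = v_i·e·α_i^ℓ, so α_err = S_1/S_0.
  S_0^{−1} = 9^{−1} = 5 (mod 11), so α_err = 4·5 = 20 ≡ 9 = α_3. Error position i = 3.
  Consistency check: S_2/S_1 = 3·3 = 9 ≡ 9 = α_err ✓ (single-error assumption holds).
Step 4: error magnitude e = S_0/v_3 = S_0·∏_{j≠3}(α_3 − α_j) = 9·2 = 18 ≡ 7 (mod 11).
Step 5: correct position 3: c_3 = r_3 − e = 8 − 7 ≡ 1 (mod 11). Hence c = [0, 3, 1, 6, 7].
  Check: interpolating c through the α_i gives m(x) = 4 + 7·x (degree < 2) with m(α_i) = c_i for every i, so c is indeed a codeword.


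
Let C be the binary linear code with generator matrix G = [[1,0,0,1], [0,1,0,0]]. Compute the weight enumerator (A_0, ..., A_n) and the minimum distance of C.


Weight distribution: A_0 = 1, A_1 = 1, A_2 = 1, A_3 = 1. Minimum distance d = 1.

Enumerate all 2^2 = 4 messages m ∈ F_2^2.
For each, compute codeword c = mG in F_2^4, then tally its weight.
  m = 00 → c = 0000, weight = 0.
  m = 10 → c = 1001, weight = 2.
  m = 01 → c = 0100, weight = 1.
  m = 11 → c = 1101, weight = 3.
Tally weights:
  weight 0: 1 codewords.
  weight 1: 1 codewords.
  weight 2: 1 codewords.
  weight 3: 1 codewords.
Minimum distance d = smallest w > 0 with A_w > 0 = 1.
Sanity: Σ A_w = 4 = 2^2 = 4 ✓.


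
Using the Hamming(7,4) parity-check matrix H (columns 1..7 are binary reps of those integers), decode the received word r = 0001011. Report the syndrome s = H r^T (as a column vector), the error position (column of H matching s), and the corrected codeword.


s = (1, 0, 1)^T, error position = 5, corrected codeword c = 0001111

Compute s = H r^T mod 2 one row at a time:
  s_1 = 1 + 0 + 1 + 1 = 3 ≡ 1 (mod 2).
  s_2 = 0 + 0 + 1 + 1 = 2 ≡ 0 (mod 2).
  s_3 = 0 + 0 + 0 + 1 = 1 ≡ 1 (mod 2).
s = (1, 0, 1)^T — this equals column 5 of H (binary 101), so error is at position 5.
Correct: flip bit 5 of r = 0001011 to get c = 0001111.


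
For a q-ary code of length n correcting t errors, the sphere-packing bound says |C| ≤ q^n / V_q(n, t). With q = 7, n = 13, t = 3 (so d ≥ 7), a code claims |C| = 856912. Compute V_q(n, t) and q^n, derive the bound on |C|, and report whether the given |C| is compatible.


V_q(n, t) = 64663, q^n = 96889010407, Hamming bound = 1498368, |C| = 856912 ≤ bound (satisfied).

Step 1: Compute V_q(n, t) = Σ_{j=0}^3 C(n, j) (q−1)^j.
  j = 0: C(13,0)·(6)^0 = 1·1 = 1.
  j = 1: C(13,1)·(6)^1 = 13·6 = 78.
  j = 2: C(13,2)·(6)^2 = 78·36 = 2808.
  j = 3: C(13,3)·(6)^3 = 286·216 = 61776.
  V_q(n, t) = 1 + 78 + 2808 + 61776 = 64663.
Step 2: q^n = 7^13 = 96889010407.
Step 3: Hamming bound ⌊q^n / V_q(n,t)⌋ = ⌊96889010407/64663⌋ = 1498368.
Step 4: Compare |C| = 856912 to 1498368: satisfied.
The claimed |C| lies below the Hamming bound.


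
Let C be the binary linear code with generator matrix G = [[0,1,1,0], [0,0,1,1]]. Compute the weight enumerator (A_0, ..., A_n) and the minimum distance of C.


Weight distribution: A_0 = 1, A_2 = 3. Minimum distance d = 2.

Enumerate all 2^2 = 4 messages m ∈ F_2^2.
For each, compute codeword c = mG in F_2^4, then tally its weight.
  m = 00 → c = 0000, weight = 0.
  m = 10 → c = 0110, weight = 2.
  m = 01 → c = 0011, weight = 2.
  m = 11 → c = 0101, weight = 2.
Tally weights:
  weight 0: 1 codewords.
  weight 2: 3 codewords.
Minimum distance d = smallest w > 0 with A_w > 0 = 2.
Sanity: Σ A_w = 4 = 2^2 = 4 ✓.


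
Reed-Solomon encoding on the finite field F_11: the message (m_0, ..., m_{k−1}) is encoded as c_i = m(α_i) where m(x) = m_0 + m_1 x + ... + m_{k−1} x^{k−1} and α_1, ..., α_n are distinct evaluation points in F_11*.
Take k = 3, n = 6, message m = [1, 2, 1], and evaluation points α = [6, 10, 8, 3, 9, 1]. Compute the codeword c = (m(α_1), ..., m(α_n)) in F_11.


c = [5, 0, 4, 5, 1, 4]

Message polynomial: m(x) = 1 + 2·x + 1·x^2 (mod 11).
For each evaluation point α_i, compute m(α_i) mod 11:
  α_1 = 6: Horner steps 1 → 8 → 5, so m(6) = 5.
  α_2 = 10: Horner steps 1 → 1 → 0, so m(10) = 0.
  α_3 = 8: Horner steps 1 → 10 → 4, so m(8) = 4.
  α_4 = 3: Horner steps 1 → 5 → 5, so m(3) = 5.
  α_5 = 9: Horner steps 1 → 0 → 1, so m(9) = 1.
  α_6 = 1: Horner steps 1 → 3 → 4, so m(1) = 4.
Codeword c = [5, 0, 4, 5, 1, 4] ∈ F_11^6.


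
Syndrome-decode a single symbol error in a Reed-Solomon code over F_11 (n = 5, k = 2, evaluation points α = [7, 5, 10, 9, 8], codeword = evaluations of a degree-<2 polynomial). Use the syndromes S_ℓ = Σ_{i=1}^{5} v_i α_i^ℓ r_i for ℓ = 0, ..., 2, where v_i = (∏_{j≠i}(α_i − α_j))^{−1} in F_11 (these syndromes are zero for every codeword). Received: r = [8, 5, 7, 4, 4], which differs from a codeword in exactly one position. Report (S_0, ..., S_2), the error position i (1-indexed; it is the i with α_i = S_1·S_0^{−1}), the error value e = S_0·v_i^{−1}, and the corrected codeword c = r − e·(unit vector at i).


S = (5, 1, 9), error at position 4, error magnitude e = 4, c = [8, 5, 7, 0, 4].

Step 1: column multipliers v_i = (∏_{j≠i}(α_i − α_j))^{−1} mod 11.
  i = 1 (α = 7): (7−5)(7−10)(7−9)(7−8) = 2·(−3)·(−2)·(−1) = −12 ≡ 10, so v_1 = 10^{−1} = 10 (mod 11).
  i = 2 (α = 5): (5−7)(5−10)(5−9)(5−8) = (−2)·(−5)·(−4)·(−3) = 120 ≡ 10, so v_2 = 10^{−1} = 10 (mod 11).
  i = 3 (α = 10): (10−7)(10−5)(10−9)(10−8) = 3·5·1·2 = 30 ≡ 8, so v_3 = 8^{−1} = 7 (mod 11).
  i = 4 (α = 9): (9−7)(9−5)(9−10)(9−8) = 2·4·(−1)·1 = −8 ≡ 3, so v_4 = 3^{−1} = 4 (mod 11).
  i = 5 (α = 8): (8−7)(8−5)(8−10)(8−9) = 1·3·(−2)·(−1) = 6 ≡ 6, so v_5 = 6^{−1} = 2 (mod 11).
  v = [10, 10, 7, 4, 2].
Step 2: syndromes of r = [8, 5, 7, 4, 4] (all sums mod 11).
  S_0 = Σ v_i r_i = 10·8 + 10·5 + 7·7 + 4·4 + 2·4 = 203 ≡ 5.
  S_1 = Σ v_i α_i r_i = 10·7·8 + 10·5·5 + 7·10·7 + 4·9·4 + 2·8·4 = 1508 ≡ 1.
  α_i^2 mod 11 = [5, 3, 1, 4, 9].
  S_2 = Σ v_i α_i^2 r_i = 10·5·8 + 10·3·5 + 7·1·7 + 4·4·4 + 2·9·4 = 735 ≡ 9.
  S = (5, 1, 9) ≠ 0, so r is not a codeword (an error is present).
Step 3: locate the error. For a single error e at position i, S_ℓ = v_i·e·α_i^ℓ, so α_err = S_1/S_0.
  S_0^{−1} = 5^{−1} = 9 (mod 11), so α_err = 1·9 = 9 ≡ 9 = α_4. Error position i = 4.
  Consistency check: S_2/S_1 = 9·1 = 9 ≡ 9 = α_err ✓ (single-error assumption holds).
Step 4: error magnitude e = S_0/v_4 = S_0·∏_{j≠4}(α_4 − α_j) = 5·3 = 15 ≡ 4 (mod 11).
Step 5: correct position 4: c_4 = r_4 − e = 4 − 4 ≡ 0 (mod 11). Hence c = [8, 5, 7, 0, 4].
  Check: interpolating c through the α_i gives m(x) = 3 + 7·x (degree < 2) with m(α_i) = c_i for every i, so c is indeed a codeword.


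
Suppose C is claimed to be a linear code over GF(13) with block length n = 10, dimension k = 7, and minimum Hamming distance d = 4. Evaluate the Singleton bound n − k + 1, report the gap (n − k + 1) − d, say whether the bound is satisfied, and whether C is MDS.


Singleton RHS = n − k + 1 = 4, slack = 0, bound satisfied, MDS.

Singleton bound: d ≤ n − k + 1.
Here n = 10, k = 7, so n − k + 1 = 4.
Given d = 4, check d ≤ 4: YES.
Slack = (n − k + 1) − d = 0.
The code is MDS (slack = 0).
Description: the claimed parameters are [10, 7, 4]_13; such a code would be MDS (meets Singleton bound).


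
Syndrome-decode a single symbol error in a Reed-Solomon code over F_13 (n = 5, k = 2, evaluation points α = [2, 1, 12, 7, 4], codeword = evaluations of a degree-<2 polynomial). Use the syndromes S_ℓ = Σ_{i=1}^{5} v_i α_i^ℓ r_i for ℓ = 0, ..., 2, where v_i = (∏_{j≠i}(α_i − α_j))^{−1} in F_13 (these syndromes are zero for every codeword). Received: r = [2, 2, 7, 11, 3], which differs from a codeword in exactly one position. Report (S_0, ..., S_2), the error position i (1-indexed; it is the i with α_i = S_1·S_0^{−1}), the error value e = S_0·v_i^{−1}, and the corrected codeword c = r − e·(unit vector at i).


S = (11, 11, 11), error at position 2, error magnitude e = 7, c = [2, 8, 7, 11, 3].

Step 1: column multipliers v_i = (∏_{j≠i}(α_i − α_j))^{−1} mod 13.
  i = 1 (α = 2): (2−1)(2−12)(2−7)(2−4) = 1·(−10)·(−5)·(−2) = −100 ≡ 4, so v_1 = 4^{−1} = 10 (mod 13).
  i = 2 (α = 1): (1−2)(1−12)(1−7)(1−4) = (−1)·(−11)·(−6)·(−3) = 198 ≡ 3, so v_2 = 3^{−1} = 9 (mod 13).
  i = 3 (α = 12): (12−2)(12−1)(12−7)(12−4) = 10·11·5·8 = 4400 ≡ 6, so v_3 = 6^{−1} = 11 (mod 13).
  i = 4 (α = 7): (7−2)(7−1)(7−12)(7−4) = 5·6·(−5)·3 = −450 ≡ 5, so v_4 = 5^{−1} = 8 (mod 13).
  i = 5 (α = 4): (4−2)(4−1)(4−12)(4−7) = 2·3·(−8)·(−3) = 144 ≡ 1, so v_5 = 1^{−1} = 1 (mod 13).
  v = [10, 9, 11, 8, 1].
Step 2: syndromes of r = [2, 2, 7, 11, 3] (all sums mod 13).
  S_0 = Σ v_i r_i = 10·2 + 9·2 + 11·7 + 8·11 + 1·3 = 206 ≡ 11.
  S_1 = Σ v_i α_i r_i = 10·2·2 + 9·1·2 + 11·12·7 + 8·7·11 + 1·4·3 = 1610 ≡ 11.
  α_i^2 mod 13 = [4, 1, 1, 10, 3].
  S_2 = Σ v_i α_i^2 r_i = 10·4·2 + 9·1·2 + 11·1·7 + 8·10·11 + 1·3·3 = 1064 ≡ 11.
  S = (11, 11, 11) ≠ 0, so r is not a codeword (an error is present).
Step 3: locate the error. For a single error e at position i, S_ℓ = v_i·e·α_i^ℓ, so α_err = S_1/S_0.
  S_0^{−1} = 11^{−1} = 6 (mod 13), so α_err = 11·6 = 66 ≡ 1 = α_2. Error position i = 2.
  Consistency check: S_2/S_1 = 11·6 = 66 ≡ 1 = α_err ✓ (single-error assumption holds).
Step 4: error magnitude e = S_0/v_2 = S_0·∏_{j≠2}(α_2 − α_j) = 11·3 = 33 ≡ 7 (mod 13).
Step 5: correct position 2: c_2 = r_2 − e = 2 − 7 ≡ 8 (mod 13). Hence c = [2, 8, 7, 11, 3].
  Check: interpolating c through the α_i gives m(x) = 1 + 7·x (degree < 2) with m(α_i) = c_i for every i, so c is indeed a codeword.


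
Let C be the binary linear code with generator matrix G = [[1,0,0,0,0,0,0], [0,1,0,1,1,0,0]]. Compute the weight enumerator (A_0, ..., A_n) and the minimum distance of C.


Weight distribution: A_0 = 1, A_1 = 1, A_3 = 1, A_4 = 1. Minimum distance d = 1.

Enumerate all 2^2 = 4 messages m ∈ F_2^2.
For each, compute codeword c = mG in F_2^7, then tally its weight.
  m = 00 → c = 0000000, weight = 0.
  m = 10 → c = 1000000, weight = 1.
  m = 01 → c = 0101100, weight = 3.
  m = 11 → c = 1101100, weight = 4.
Tally weights:
  weight 0: 1 codewords.
  weight 1: 1 codewords.
  weight 3: 1 codewords.
  weight 4: 1 codewords.
Minimum distance d = smallest w > 0 with A_w > 0 = 1.
Sanity: Σ A_w = 4 = 2^2 = 4 ✓.


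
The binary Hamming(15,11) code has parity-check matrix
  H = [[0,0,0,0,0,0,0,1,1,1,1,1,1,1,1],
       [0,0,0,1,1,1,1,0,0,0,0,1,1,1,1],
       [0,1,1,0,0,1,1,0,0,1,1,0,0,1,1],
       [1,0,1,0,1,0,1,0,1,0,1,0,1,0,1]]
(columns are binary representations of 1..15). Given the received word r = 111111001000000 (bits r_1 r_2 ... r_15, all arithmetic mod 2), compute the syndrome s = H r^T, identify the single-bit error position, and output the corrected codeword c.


s = (1, 1, 1, 0)^T, error position = 14, corrected codeword c = 111111001000010

Compute s = H r^T mod 2 one row at a time:
  s_1 = 0 + 1 + 0 + 0 + 0 + 0 + 0 + 0 = 1 ≡ 1 (mod 2).
  s_2 = 1 + 1 + 1 + 0 + 0 + 0 + 0 + 0 = 3 ≡ 1 (mod 2).
  s_3 = 1 + 1 + 1 + 0 + 0 + 0 + 0 + 0 = 3 ≡ 1 (mod 2).
  s_4 = 1 + 1 + 1 + 0 + 1 + 0 + 0 + 0 = 4 ≡ 0 (mod 2).
s = (1, 1, 1, 0)^T — this equals column 14 of H (binary 1110), so error is at position 14.
Correct: flip bit 14 of r = 111111001000000 to get c = 111111001000010.


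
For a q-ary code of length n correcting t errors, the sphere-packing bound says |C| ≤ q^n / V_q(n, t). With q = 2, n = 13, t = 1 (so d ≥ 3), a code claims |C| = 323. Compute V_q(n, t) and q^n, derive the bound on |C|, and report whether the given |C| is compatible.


V_q(n, t) = 14, q^n = 8192, Hamming bound = 585, |C| = 323 ≤ bound (satisfied).

Step 1: Compute V_q(n, t) = Σ_{j=0}^1 C(n, j) (q−1)^j.
  j = 0: C(13,0)·(1)^0 = 1·1 = 1.
  j = 1: C(13,1)·(1)^1 = 13·1 = 13.
  V_q(n, t) = 1 + 13 = 14.
Step 2: q^n = 2^13 = 8192.
Step 3: Hamming bound ⌊q^n / V_q(n,t)⌋ = ⌊8192/14⌋ = 585.
Step 4: Compare |C| = 323 to 585: satisfied.
The claimed |C| lies below the Hamming bound.


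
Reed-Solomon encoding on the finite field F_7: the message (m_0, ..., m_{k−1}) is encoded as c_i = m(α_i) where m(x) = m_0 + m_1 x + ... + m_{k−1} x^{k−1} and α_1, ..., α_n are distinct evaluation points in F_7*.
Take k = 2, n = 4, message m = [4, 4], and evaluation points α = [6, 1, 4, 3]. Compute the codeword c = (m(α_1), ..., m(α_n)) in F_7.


c = [0, 1, 6, 2]

Message polynomial: m(x) = 4 + 4·x (mod 7).
For each evaluation point α_i, compute m(α_i) mod 7:
  α_1 = 6: Horner steps 4 → 0, so m(6) = 0.
  α_2 = 1: Horner steps 4 → 1, so m(1) = 1.
  α_3 = 4: Horner steps 4 → 6, so m(4) = 6.
  α_4 = 3: Horner steps 4 → 2, so m(3) = 2.
Codeword c = [0, 1, 6, 2] ∈ F_7^4.


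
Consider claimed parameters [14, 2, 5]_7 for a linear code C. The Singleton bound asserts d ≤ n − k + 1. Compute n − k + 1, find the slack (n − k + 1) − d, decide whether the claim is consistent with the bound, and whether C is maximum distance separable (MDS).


Singleton RHS = n − k + 1 = 13, slack = 8, bound satisfied, not MDS.

Singleton bound: d ≤ n − k + 1.
Here n = 14, k = 2, so n − k + 1 = 13.
Given d = 5, check d ≤ 13: YES.
Slack = (n − k + 1) − d = 8.
The code is NOT MDS (slack = 8 > 0).
Description: the claimed parameters are [14, 2, 5]_7; such a code would be non-MDS.


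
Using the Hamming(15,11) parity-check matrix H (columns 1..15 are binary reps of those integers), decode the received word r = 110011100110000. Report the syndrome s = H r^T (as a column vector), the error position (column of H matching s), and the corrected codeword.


s = (0, 1, 1, 0)^T, error position = 6, corrected codeword c = 110010100110000

Compute s = H r^T mod 2 one row at a time:
  s_1 = 0 + 0 + 1 + 1 + 0 + 0 + 0 + 0 = 2 ≡ 0 (mod 2).
  s_2 = 0 + 1 + 1 + 1 + 0 + 0 + 0 + 0 = 3 ≡ 1 (mod 2).
  s_3 = 1 + 0 + 1 + 1 + 1 + 1 + 0 + 0 = 5 ≡ 1 (mod 2).
  s_4 = 1 + 0 + 1 + 1 + 0 + 1 + 0 + 0 = 4 ≡ 0 (mod 2).
s = (0, 1, 1, 0)^T — this equals column 6 of H (binary 0110), so error is at position 6.
Correct: flip bit 6 of r = 110011100110000 to get c = 110010100110000.


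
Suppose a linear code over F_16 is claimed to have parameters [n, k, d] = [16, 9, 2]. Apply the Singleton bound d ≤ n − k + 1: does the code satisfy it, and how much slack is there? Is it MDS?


Singleton RHS = n − k + 1 = 8, slack = 6, bound satisfied, not MDS.

Singleton bound: d ≤ n − k + 1.
Here n = 16, k = 9, so n − k + 1 = 8.
Given d = 2, check d ≤ 8: YES.
Slack = (n − k + 1) − d = 6.
The code is NOT MDS (slack = 6 > 0).
Description: the claimed parameters are [16, 9, 2]_16; such a code would be non-MDS.


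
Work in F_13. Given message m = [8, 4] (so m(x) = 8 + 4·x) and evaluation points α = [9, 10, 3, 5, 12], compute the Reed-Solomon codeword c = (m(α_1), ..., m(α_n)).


c = [5, 9, 7, 2, 4]

Message polynomial: m(x) = 8 + 4·x (mod 13).
For each evaluation point α_i, compute m(α_i) mod 13:
  α_1 = 9: Horner steps 4 → 5, so m(9) = 5.
  α_2 = 10: Horner steps 4 → 9, so m(10) = 9.
  α_3 = 3: Horner steps 4 → 7, so m(3) = 7.
  α_4 = 5: Horner steps 4 → 2, so m(5) = 2.
  α_5 = 12: Horner steps 4 → 4, so m(12) = 4.
Codeword c = [5, 9, 7, 2, 4] ∈ F_13^5.


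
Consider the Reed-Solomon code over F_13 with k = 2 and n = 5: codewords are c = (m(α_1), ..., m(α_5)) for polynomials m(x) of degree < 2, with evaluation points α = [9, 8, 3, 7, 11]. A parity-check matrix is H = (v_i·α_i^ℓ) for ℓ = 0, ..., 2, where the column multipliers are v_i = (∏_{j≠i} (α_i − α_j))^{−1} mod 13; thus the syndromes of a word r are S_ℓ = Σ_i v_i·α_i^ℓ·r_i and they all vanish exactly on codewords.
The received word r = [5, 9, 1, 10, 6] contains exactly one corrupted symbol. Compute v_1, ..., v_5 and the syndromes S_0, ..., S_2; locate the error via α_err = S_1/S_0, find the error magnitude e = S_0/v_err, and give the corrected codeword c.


S = (5, 6, 2), error at position 1, error magnitude e = 10, c = [8, 9, 1, 10, 6].

Step 1: column multipliers v_i = (∏_{j≠i}(α_i − α_j))^{−1} mod 13.
  i = 1 (α = 9): (9−8)(9−3)(9−7)(9−11) = 1·6·2·(−2) = −24 ≡ 2, so v_1 = 2^{−1} = 7 (mod 13).
  i = 2 (α = 8): (8−9)(8−3)(8−7)(8−11) = (−1)·5·1·(−3) = 15 ≡ 2, so v_2 = 2^{−1} = 7 (mod 13).
  i = 3 (α = 3): (3−9)(3−8)(3−7)(3−11) = (−6)·(−5)·(−4)·(−8) = 960 ≡ 11, so v_3 = 11^{−1} = 6 (mod 13).
  i = 4 (α = 7): (7−9)(7−8)(7−3)(7−11) = (−2)·(−1)·4·(−4) = −32 ≡ 7, so v_4 = 7^{−1} = 2 (mod 13).
  i = 5 (α = 11): (11−9)(11−8)(11−3)(11−7) = 2·3·8·4 = 192 ≡ 10, so v_5 = 10^{−1} = 4 (mod 13).
  v = [7, 7, 6, 2, 4].
Step 2: syndromes of r = [5, 9, 1, 10, 6] (all sums mod 13).
  S_0 = Σ v_i r_i = 7·5 + 7·9 + 6·1 + 2·10 + 4·6 = 148 ≡ 5.
  S_1 = Σ v_i α_i r_i = 7·9·5 + 7·8·9 + 6·3·1 + 2·7·10 + 4·11·6 = 1241 ≡ 6.
  α_i^2 mod 13 = [3, 12, 9, 10, 4].
  S_2 = Σ v_i α_i^2 r_i = 7·3·5 + 7·12·9 + 6·9·1 + 2·10·10 + 4·4·6 = 1211 ≡ 2.
  S = (5, 6, 2) ≠ 0, so r is not a codeword (an error is present).
Step 3: locate the error. For a single error e at position i, S_ℓ = v_i·e·α_i^ℓ, so α_err = S_1/S_0.
  S_0^{−1} = 5^{−1} = 8 (mod 13), so α_err = 6·8 = 48 ≡ 9 = α_1. Error position i = 1.
  Consistency check: S_2/S_1 = 2·11 = 22 ≡ 9 = α_err ✓ (single-error assumption holds).
Step 4: error magnitude e = S_0/v_1 = S_0·∏_{j≠1}(α_1 − α_j) = 5·2 = 10 ≡ 10 (mod 13).
Step 5: correct position 1: c_1 = r_1 − e = 5 − 10 ≡ 8 (mod 13). Hence c = [8, 9, 1, 10, 6].
  Check: interpolating c through the α_i gives m(x) = 4 + 12·x (degree < 2) with m(α_i) = c_i for every i, so c is indeed a codeword.


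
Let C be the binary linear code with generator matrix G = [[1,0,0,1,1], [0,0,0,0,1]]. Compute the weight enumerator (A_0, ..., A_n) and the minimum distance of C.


Weight distribution: A_0 = 1, A_1 = 1, A_2 = 1, A_3 = 1. Minimum distance d = 1.

Enumerate all 2^2 = 4 messages m ∈ F_2^2.
For each, compute codeword c = mG in F_2^5, then tally its weight.
  m = 00 → c = 00000, weight = 0.
  m = 10 → c = 10011, weight = 3.
  m = 01 → c = 00001, weight = 1.
  m = 11 → c = 10010, weight = 2.
Tally weights:
  weight 0: 1 codewords.
  weight 1: 1 codewords.
  weight 2: 1 codewords.
  weight 3: 1 codewords.
Minimum distance d = smallest w > 0 with A_w > 0 = 1.
Sanity: Σ A_w = 4 = 2^2 = 4 ✓.


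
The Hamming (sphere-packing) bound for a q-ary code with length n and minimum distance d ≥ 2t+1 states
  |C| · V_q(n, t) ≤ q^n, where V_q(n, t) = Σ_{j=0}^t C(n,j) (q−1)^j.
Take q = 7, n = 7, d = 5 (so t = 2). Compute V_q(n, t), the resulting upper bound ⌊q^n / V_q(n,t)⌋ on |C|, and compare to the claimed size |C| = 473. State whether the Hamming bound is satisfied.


V_q(n, t) = 799, q^n = 823543, Hamming bound = 1030, |C| = 473 ≤ bound (satisfied).

Step 1: Compute V_q(n, t) = Σ_{j=0}^2 C(n, j) (q−1)^j.
  j = 0: C(7,0)·(6)^0 = 1·1 = 1.
  j = 1: C(7,1)·(6)^1 = 7·6 = 42.
  j = 2: C(7,2)·(6)^2 = 21·36 = 756.
  V_q(n, t) = 1 + 42 + 756 = 799.
Step 2: q^n = 7^7 = 823543.
Step 3: Hamming bound ⌊q^n / V_q(n,t)⌋ = ⌊823543/799⌋ = 1030.
Step 4: Compare |C| = 473 to 1030: satisfied.
The claimed |C| lies below the Hamming bound.


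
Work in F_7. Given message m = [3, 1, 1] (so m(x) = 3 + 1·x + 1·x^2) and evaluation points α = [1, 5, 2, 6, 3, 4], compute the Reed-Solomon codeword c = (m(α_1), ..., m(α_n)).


c = [5, 5, 2, 3, 1, 2]

Message polynomial: m(x) = 3 + 1·x + 1·x^2 (mod 7).
For each evaluation point α_i, compute m(α_i) mod 7:
  α_1 = 1: Horner steps 1 → 2 → 5, so m(1) = 5.
  α_2 = 5: Horner steps 1 → 6 → 5, so m(5) = 5.
  α_3 = 2: Horner steps 1 → 3 → 2, so m(2) = 2.
  α_4 = 6: Horner steps 1 → 0 → 3, so m(6) = 3.
  α_5 = 3: Horner steps 1 → 4 → 1, so m(3) = 1.
  α_6 = 4: Horner steps 1 → 5 → 2, so m(4) = 2.
Codeword c = [5, 5, 2, 3, 1, 2] ∈ F_7^6.


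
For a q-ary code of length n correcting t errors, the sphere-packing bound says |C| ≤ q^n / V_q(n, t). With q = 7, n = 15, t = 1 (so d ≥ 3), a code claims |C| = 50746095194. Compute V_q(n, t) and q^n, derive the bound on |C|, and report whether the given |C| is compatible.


V_q(n, t) = 91, q^n = 4747561509943, Hamming bound = 52171005603, |C| = 50746095194 ≤ bound (satisfied).

Step 1: Compute V_q(n, t) = Σ_{j=0}^1 C(n, j) (q−1)^j.
  j = 0: C(15,0)·(6)^0 = 1·1 = 1.
  j = 1: C(15,1)·(6)^1 = 15·6 = 90.
  V_q(n, t) = 1 + 90 = 91.
Step 2: q^n = 7^15 = 4747561509943.
Step 3: Hamming bound ⌊q^n / V_q(n,t)⌋ = ⌊4747561509943/91⌋ = 52171005603.
Step 4: Compare |C| = 50746095194 to 52171005603: satisfied.
The claimed |C| lies below the Hamming bound.


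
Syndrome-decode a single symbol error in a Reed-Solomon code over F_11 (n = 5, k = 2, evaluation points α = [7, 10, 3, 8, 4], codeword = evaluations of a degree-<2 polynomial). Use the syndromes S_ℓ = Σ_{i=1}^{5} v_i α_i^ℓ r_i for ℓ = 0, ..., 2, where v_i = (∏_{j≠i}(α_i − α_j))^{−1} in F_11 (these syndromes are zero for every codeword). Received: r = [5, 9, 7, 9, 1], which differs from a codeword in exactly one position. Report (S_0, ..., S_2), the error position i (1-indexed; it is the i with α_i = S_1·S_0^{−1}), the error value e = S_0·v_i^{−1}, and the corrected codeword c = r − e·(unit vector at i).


S = (8, 9, 6), error at position 4, error magnitude e = 10, c = [5, 9, 7, 10, 1].

Step 1: column multipliers v_i = (∏_{j≠i}(α_i − α_j))^{−1} mod 11.
  i = 1 (α = 7): (7−10)(7−3)(7−8)(7−4) = (−3)·4·(−1)·3 = 36 ≡ 3, so v_1 = 3^{−1} = 4 (mod 11).
  i = 2 (α = 10): (10−7)(10−3)(10−8)(10−4) = 3·7·2·6 = 252 ≡ 10, so v_2 = 10^{−1} = 10 (mod 11).
  i = 3 (α = 3): (3−7)(3−10)(3−8)(3−4) = (−4)·(−7)·(−5)·(−1) = 140 ≡ 8, so v_3 = 8^{−1} = 7 (mod 11).
  i = 4 (α = 8): (8−7)(8−10)(8−3)(8−4) = 1·(−2)·5·4 = −40 ≡ 4, so v_4 = 4^{−1} = 3 (mod 11).
  i = 5 (α = 4): (4−7)(4−10)(4−3)(4−8) = (−3)·(−6)·1·(−4) = −72 ≡ 5, so v_5 = 5^{−1} = 9 (mod 11).
  v = [4, 10, 7, 3, 9].
Step 2: syndromes of r = [5, 9, 7, 9, 1] (all sums mod 11).
  S_0 = Σ v_i r_i = 4·5 + 10·9 + 7·7 + 3·9 + 9·1 = 195 ≡ 8.
  S_1 = Σ v_i α_i r_i = 4·7·5 + 10·10·9 + 7·3·7 + 3·8·9 + 9·4·1 = 1439 ≡ 9.
  α_i^2 mod 11 = [5, 1, 9, 9, 5].
  S_2 = Σ v_i α_i^2 r_i = 4·5·5 + 10·1·9 + 7·9·7 + 3·9·9 + 9·5·1 = 919 ≡ 6.
  S = (8, 9, 6) ≠ 0, so r is not a codeword (an error is present).
Step 3: locate the error. For a single error e at position i, S_ℓ = v_i·e·α_i^ℓ, so α_err = S_1/S_0.
  S_0^{−1} = 8^{−1} = 7 (mod 11), so α_err = 9·7 = 63 ≡ 8 = α_4. Error position i = 4.
  Consistency check: S_2/S_1 = 6·5 = 30 ≡ 8 = α_err ✓ (single-error assumption holds).
Step 4: error magnitude e = S_0/v_4 = S_0·∏_{j≠4}(α_4 − α_j) = 8·4 = 32 ≡ 10 (mod 11).
Step 5: correct position 4: c_4 = r_4 − e = 9 − 10 ≡ 10 (mod 11). Hence c = [5, 9, 7, 10, 1].
  Check: interpolating c through the α_i gives m(x) = 3 + 5·x (degree < 2) with m(α_i) = c_i for every i, so c is indeed a codeword.


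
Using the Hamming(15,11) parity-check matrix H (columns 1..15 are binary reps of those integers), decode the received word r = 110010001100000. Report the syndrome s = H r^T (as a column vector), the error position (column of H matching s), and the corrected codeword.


s = (0, 1, 0, 1)^T, error position = 5, corrected codeword c = 110000001100000

Compute s = H r^T mod 2 one row at a time:
  s_1 = 0 + 1 + 1 + 0 + 0 + 0 + 0 + 0 = 2 ≡ 0 (mod 2).
  s_2 = 0 + 1 + 0 + 0 + 0 + 0 + 0 + 0 = 1 ≡ 1 (mod 2).
  s_3 = 1 + 0 + 0 + 0 + 1 + 0 + 0 + 0 = 2 ≡ 0 (mod 2).
  s_4 = 1 + 0 + 1 + 0 + 1 + 0 + 0 + 0 = 3 ≡ 1 (mod 2).
s = (0, 1, 0, 1)^T — this equals column 5 of H (binary 0101), so error is at position 5.
Correct: flip bit 5 of r = 110010001100000 to get c = 110000001100000.
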